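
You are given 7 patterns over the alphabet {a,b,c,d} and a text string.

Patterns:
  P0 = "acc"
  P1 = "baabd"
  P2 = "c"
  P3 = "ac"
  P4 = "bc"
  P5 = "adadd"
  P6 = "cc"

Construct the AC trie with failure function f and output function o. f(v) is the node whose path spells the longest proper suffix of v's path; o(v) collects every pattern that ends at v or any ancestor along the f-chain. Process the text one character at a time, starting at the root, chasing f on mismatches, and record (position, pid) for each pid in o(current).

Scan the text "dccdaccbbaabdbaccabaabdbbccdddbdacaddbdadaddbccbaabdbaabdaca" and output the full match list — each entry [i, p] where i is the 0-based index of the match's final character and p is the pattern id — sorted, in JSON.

Build:
Trie nodes:
  0='ε' goto a→1 b→4 c→9
  1='a' goto c→2 d→11
  2='ac' goto c→3  [P3 ends]
  3='acc' goto ·  [P0 ends]
  4='b' goto a→5 c→10
  5='ba' goto a→6
  6='baa' goto b→7
  7='baab' goto d→8
  8='baabd' goto ·  [P1 ends]
  9='c' goto c→15  [P2 ends]
  10='bc' goto ·  [P4 ends]
  11='ad' goto a→12
  12='ada' goto d→13
  13='adad' goto d→14
  14='adadd' goto ·  [P5 ends]
  15='cc' goto ·  [P6 ends]

Failure links (BFS by depth):
  n1('a'): parent n0 fail=0; on 'a' 0 → fail=0;  out ∅∪∅=∅
  n4('b'): parent n0 fail=0; on 'b' 0 → fail=0;  out ∅∪∅=∅
  n9('c'): parent n0 fail=0; on 'c' 0 → fail=0;  out {2}∪∅={2}
  n2('ac'): parent n1 fail=0; on 'c' 0 → fail=9;  out {3}∪{2}={2,3}
  n5('ba'): parent n4 fail=0; on 'a' 0 → fail=1;  out ∅∪∅=∅
  n10('bc'): parent n4 fail=0; on 'c' 0 → fail=9;  out {4}∪{2}={2,4}
  n11('ad'): parent n1 fail=0; on 'd' 0 → fail=0;  out ∅∪∅=∅
  n15('cc'): parent n9 fail=0; on 'c' 0 → fail=9;  out {6}∪{2}={2,6}
  n3('acc'): parent n2 fail=9; on 'c' 9 → fail=15;  out {0}∪{2,6}={0,2,6}
  n6('baa'): parent n5 fail=1; on 'a' 1→0 → fail=1;  out ∅∪∅=∅
  n12('ada'): parent n11 fail=0; on 'a' 0 → fail=1;  out ∅∪∅=∅
  n7('baab'): parent n6 fail=1; on 'b' 1→0 → fail=4;  out ∅∪∅=∅
  n13('adad'): parent n12 fail=1; on 'd' 1 → fail=11;  out ∅∪∅=∅
  n8('baabd'): parent n7 fail=4; on 'd' 4→0 → fail=0;  out {1}∪∅={1}
  n14('adadd'): parent n13 fail=11; on 'd' 11→0 → fail=0;  out {5}∪∅={5}

Run:
[0] read 'd'  n0⇒n0
[1] read 'c'  n0⇒n9  emit P2@[1:1]
[2] read 'c'  n9⇒n15  emit P2@[2:2],P6@[1:2]
[3] read 'd'  n15⇒n0 ·f
[4] read 'a'  n0⇒n1
[5] read 'c'  n1⇒n2  emit P2@[5:5],P3@[4:5]
[6] read 'c'  n2⇒n3  emit P0@[4:6],P2@[6:6],P6@[5:6]
[7] read 'b'  n3⇒n4 ·f
[8] read 'b'  n4⇒n4 ·f
[9] read 'a'  n4⇒n5
[10] read 'a'  n5⇒n6
[11] read 'b'  n6⇒n7
[12] read 'd'  n7⇒n8  emit P1@[8:12]
[13] read 'b'  n8⇒n4 ·f
[14] read 'a'  n4⇒n5
[15] read 'c'  n5⇒n2 ·f  emit P2@[15:15],P3@[14:15]
[16] read 'c'  n2⇒n3  emit P0@[14:16],P2@[16:16],P6@[15:16]
[17] read 'a'  n3⇒n1 ·f
[18] read 'b'  n1⇒n4 ·f
[19] read 'a'  n4⇒n5
[20] read 'a'  n5⇒n6
[21] read 'b'  n6⇒n7
[22] read 'd'  n7⇒n8  emit P1@[18:22]
[23] read 'b'  n8⇒n4 ·f
[24] read 'b'  n4⇒n4 ·f
[25] read 'c'  n4⇒n10  emit P2@[25:25],P4@[24:25]
[26] read 'c'  n10⇒n15 ·f  emit P2@[26:26],P6@[25:26]
[27] read 'd'  n15⇒n0 ·f
[28] read 'd'  n0⇒n0
[29] read 'd'  n0⇒n0
[30] read 'b'  n0⇒n4
[31] read 'd'  n4⇒n0 ·f
[32] read 'a'  n0⇒n1
[33] read 'c'  n1⇒n2  emit P2@[33:33],P3@[32:33]
[34] read 'a'  n2⇒n1 ·f
[35] read 'd'  n1⇒n11
[36] read 'd'  n11⇒n0 ·f
[37] read 'b'  n0⇒n4
[38] read 'd'  n4⇒n0 ·f
[39] read 'a'  n0⇒n1
[40] read 'd'  n1⇒n11
[41] read 'a'  n11⇒n12
[42] read 'd'  n12⇒n13
[43] read 'd'  n13⇒n14  emit P5@[39:43]
[44] read 'b'  n14⇒n4 ·f
[45] read 'c'  n4⇒n10  emit P2@[45:45],P4@[44:45]
[46] read 'c'  n10⇒n15 ·f  emit P2@[46:46],P6@[45:46]
[47] read 'b'  n15⇒n4 ·f
[48] read 'a'  n4⇒n5
[49] read 'a'  n5⇒n6
[50] read 'b'  n6⇒n7
[51] read 'd'  n7⇒n8  emit P1@[47:51]
[52] read 'b'  n8⇒n4 ·f
[53] read 'a'  n4⇒n5
[54] read 'a'  n5⇒n6
[55] read 'b'  n6⇒n7
[56] read 'd'  n7⇒n8  emit P1@[52:56]
[57] read 'a'  n8⇒n1 ·f
[58] read 'c'  n1⇒n2  emit P2@[58:58],P3@[57:58]
[59] read 'a'  n2⇒n1 ·f

Result: [[1,2],[2,2],[2,6],[5,2],[5,3],[6,0],[6,2],[6,6],[12,1],[15,2],[15,3],[16,0],[16,2],[16,6],[22,1],[25,2],[25,4],[26,2],[26,6],[33,2],[33,3],[43,5],[45,2],[45,4],[46,2],[46,6],[51,1],[56,1],[58,2],[58,3]]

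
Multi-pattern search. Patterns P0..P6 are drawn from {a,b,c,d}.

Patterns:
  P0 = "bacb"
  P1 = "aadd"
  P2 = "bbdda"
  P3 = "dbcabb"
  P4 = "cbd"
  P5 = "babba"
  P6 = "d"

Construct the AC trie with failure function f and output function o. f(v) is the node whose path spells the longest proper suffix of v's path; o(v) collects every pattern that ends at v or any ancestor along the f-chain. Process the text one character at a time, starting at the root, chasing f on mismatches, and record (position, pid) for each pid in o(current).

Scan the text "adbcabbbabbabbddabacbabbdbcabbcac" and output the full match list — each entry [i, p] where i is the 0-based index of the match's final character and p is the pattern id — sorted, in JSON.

Build automaton:
Trie (insert patterns):
  0='ε' goto a→5 b→1 c→19 d→13
  1='b' goto a→2 b→9
  2='ba' goto b→22 c→3
  3='bac' goto b→4
  4='bacb' goto ·  [P0 ends]
  5='a' goto a→6
  6='aa' goto d→7
  7='aad' goto d→8
  8='aadd' goto ·  [P1 ends]
  9='bb' goto d→10
  10='bbd' goto d→11
  11='bbdd' goto a→12
  12='bbdda' goto ·  [P2 ends]
  13='d' goto b→14  [P6 ends]
  14='db' goto c→15
  15='dbc' goto a→16
  16='dbca' goto b→17
  17='dbcab' goto b→18
  18='dbcabb' goto ·  [P3 ends]
  19='c' goto b→20
  20='cb' goto d→21
  21='cbd' goto ·  [P4 ends]
  22='bab' goto b→23
  23='babb' goto a→24
  24='babba' goto ·  [P5 ends]

BFS fail/out derivation:
  fail(1) 'b': from fail(0)=0 chase 'b': 0 ⇒ 0;  out=∅∪out(0)=∅
  fail(5) 'a': from fail(0)=0 chase 'a': 0 ⇒ 0;  out=∅∪out(0)=∅
  fail(13) 'd': from fail(0)=0 chase 'd': 0 ⇒ 0;  out={6}∪out(0)={6}
  fail(19) 'c': from fail(0)=0 chase 'c': 0 ⇒ 0;  out=∅∪out(0)=∅
  fail(2) 'ba': from fail(1)=0 chase 'a': 0 ⇒ 5;  out=∅∪out(5)=∅
  fail(6) 'aa': from fail(5)=0 chase 'a': 0 ⇒ 5;  out=∅∪out(5)=∅
  fail(9) 'bb': from fail(1)=0 chase 'b': 0 ⇒ 1;  out=∅∪out(1)=∅
  fail(14) 'db': from fail(13)=0 chase 'b': 0 ⇒ 1;  out=∅∪out(1)=∅
  fail(20) 'cb': from fail(19)=0 chase 'b': 0 ⇒ 1;  out=∅∪out(1)=∅
  fail(3) 'bac': from fail(2)=5 chase 'c': 5→0 ⇒ 19;  out=∅∪out(19)=∅
  fail(7) 'aad': from fail(6)=5 chase 'd': 5→0 ⇒ 13;  out=∅∪out(13)={6}
  fail(10) 'bbd': from fail(9)=1 chase 'd': 1→0 ⇒ 13;  out=∅∪out(13)={6}
  fail(15) 'dbc': from fail(14)=1 chase 'c': 1→0 ⇒ 19;  out=∅∪out(19)=∅
  fail(21) 'cbd': from fail(20)=1 chase 'd': 1→0 ⇒ 13;  out={4}∪out(13)={4,6}
  fail(22) 'bab': from fail(2)=5 chase 'b': 5→0 ⇒ 1;  out=∅∪out(1)=∅
  fail(4) 'bacb': from fail(3)=19 chase 'b': 19 ⇒ 20;  out={0}∪out(20)={0}
  fail(8) 'aadd': from fail(7)=13 chase 'd': 13→0 ⇒ 13;  out={1}∪out(13)={1,6}
  fail(11) 'bbdd': from fail(10)=13 chase 'd': 13→0 ⇒ 13;  out=∅∪out(13)={6}
  fail(16) 'dbca': from fail(15)=19 chase 'a': 19→0 ⇒ 5;  out=∅∪out(5)=∅
  fail(23) 'babb': from fail(22)=1 chase 'b': 1 ⇒ 9;  out=∅∪out(9)=∅
  fail(12) 'bbdda': from fail(11)=13 chase 'a': 13→0 ⇒ 5;  out={2}∪out(5)={2}
  fail(17) 'dbcab': from fail(16)=5 chase 'b': 5→0 ⇒ 1;  out=∅∪out(1)=∅
  fail(24) 'babba': from fail(23)=9 chase 'a': 9→1 ⇒ 2;  out={5}∪out(2)={5}
  fail(18) 'dbcabb': from fail(17)=1 chase 'b': 1 ⇒ 9;  out={3}∪out(9)={3}

Scan:
i=0 'a': node 0→5
i=1 'd': node 5→13 ·f  → match P6@[1:1]
i=2 'b': node 13→14
i=3 'c': node 14→15
i=4 'a': node 15→16
i=5 'b': node 16→17
i=6 'b': node 17→18  → match P3@[1:6]
i=7 'b': node 18→9 ·f
i=8 'a': node 9→2 ·f
i=9 'b': node 2→22
i=10 'b': node 22→23
i=11 'a': node 23→24  → match P5@[7:11]
i=12 'b': node 24→22 ·f
i=13 'b': node 22→23
i=14 'd': node 23→10 ·f  → match P6@[14:14]
i=15 'd': node 10→11  → match P6@[15:15]
i=16 'a': node 11→12  → match P2@[12:16]
i=17 'b': node 12→1 ·f
i=18 'a': node 1→2
i=19 'c': node 2→3
i=20 'b': node 3→4  → match P0@[17:20]
i=21 'a': node 4→2 ·f
i=22 'b': node 2→22
i=23 'b': node 22→23
i=24 'd': node 23→10 ·f  → match P6@[24:24]
i=25 'b': node 10→14 ·f
i=26 'c': node 14→15
i=27 'a': node 15→16
i=28 'b': node 16→17
i=29 'b': node 17→18  → match P3@[24:29]
i=30 'c': node 18→19 ·f
i=31 'a': node 19→5 ·f
i=32 'c': node 5→19 ·f

Matches: [[1,6],[6,3],[11,5],[14,6],[15,6],[16,2],[20,0],[24,6],[29,3]]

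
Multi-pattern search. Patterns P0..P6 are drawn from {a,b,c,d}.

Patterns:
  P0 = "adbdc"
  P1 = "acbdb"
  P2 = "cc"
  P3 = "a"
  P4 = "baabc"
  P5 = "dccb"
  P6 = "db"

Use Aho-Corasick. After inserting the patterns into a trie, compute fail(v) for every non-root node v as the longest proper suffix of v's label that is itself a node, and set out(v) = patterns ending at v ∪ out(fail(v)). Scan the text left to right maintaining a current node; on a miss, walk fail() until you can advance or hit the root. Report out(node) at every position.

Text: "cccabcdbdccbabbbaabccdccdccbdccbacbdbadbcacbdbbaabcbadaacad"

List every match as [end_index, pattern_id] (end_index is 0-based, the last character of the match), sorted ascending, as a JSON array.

Build:
Trie (insert patterns):
  n0 'ε': a→1 b→12 c→10 d→17
  n1 'a': c→6 d→2  [P3 ends]
  n2 'ad': b→3
  n3 'adb': d→4
  n4 'adbd': c→5
  n5 'adbdc': ·  [P0 ends]
  n6 'ac': b→7
  n7 'acb': d→8
  n8 'acbd': b→9
  n9 'acbdb': ·  [P1 ends]
  n10 'c': c→11
  n11 'cc': ·  [P2 ends]
  n12 'b': a→13
  n13 'ba': a→14
  n14 'baa': b→15
  n15 'baab': c→16
  n16 'baabc': ·  [P4 ends]
  n17 'd': b→21 c→18
  n18 'dc': c→19
  n19 'dcc': b→20
  n20 'dccb': ·  [P5 ends]
  n21 'db': ·  [P6 ends]

BFS fail/out derivation:
  n1('a'): parent n0 fail=0; on 'a' 0 → fail=0;  out {3}∪∅={3}
  n10('c'): parent n0 fail=0; on 'c' 0 → fail=0;  out ∅∪∅=∅
  n12('b'): parent n0 fail=0; on 'b' 0 → fail=0;  out ∅∪∅=∅
  n17('d'): parent n0 fail=0; on 'd' 0 → fail=0;  out ∅∪∅=∅
  n2('ad'): parent n1 fail=0; on 'd' 0 → fail=17;  out ∅∪∅=∅
  n6('ac'): parent n1 fail=0; on 'c' 0 → fail=10;  out ∅∪∅=∅
  n11('cc'): parent n10 fail=0; on 'c' 0 → fail=10;  out {2}∪∅={2}
  n13('ba'): parent n12 fail=0; on 'a' 0 → fail=1;  out ∅∪{3}={3}
  n18('dc'): parent n17 fail=0; on 'c' 0 → fail=10;  out ∅∪∅=∅
  n21('db'): parent n17 fail=0; on 'b' 0 → fail=12;  out {6}∪∅={6}
  n3('adb'): parent n2 fail=17; on 'b' 17 → fail=21;  out ∅∪{6}={6}
  n7('acb'): parent n6 fail=10; on 'b' 10→0 → fail=12;  out ∅∪∅=∅
  n14('baa'): parent n13 fail=1; on 'a' 1→0 → fail=1;  out ∅∪{3}={3}
  n19('dcc'): parent n18 fail=10; on 'c' 10 → fail=11;  out ∅∪{2}={2}
  n4('adbd'): parent n3 fail=21; on 'd' 21→12→0 → fail=17;  out ∅∪∅=∅
  n8('acbd'): parent n7 fail=12; on 'd' 12→0 → fail=17;  out ∅∪∅=∅
  n15('baab'): parent n14 fail=1; on 'b' 1→0 → fail=12;  out ∅∪∅=∅
  n20('dccb'): parent n19 fail=11; on 'b' 11→10→0 → fail=12;  out {5}∪∅={5}
  n5('adbdc'): parent n4 fail=17; on 'c' 17 → fail=18;  out {0}∪∅={0}
  n9('acbdb'): parent n8 fail=17; on 'b' 17 → fail=21;  out {1}∪{6}={1,6}
  n16('baabc'): parent n15 fail=12; on 'c' 12→0 → fail=10;  out {4}∪∅={4}

Scan:
i=0 'c': node 0→10
i=1 'c': node 10→11  ** P2@[0:1]
i=2 'c': node 11→11 (via fail)  ** P2@[1:2]
i=3 'a': node 11→1 (via fail)  ** P3@[3:3]
i=4 'b': node 1→12 (via fail)
i=5 'c': node 12→10 (via fail)
i=6 'd': node 10→17 (via fail)
i=7 'b': node 17→21  ** P6@[6:7]
i=8 'd': node 21→17 (via fail)
i=9 'c': node 17→18
i=10 'c': node 18→19  ** P2@[9:10]
i=11 'b': node 19→20  ** P5@[8:11]
i=12 'a': node 20→13 (via fail)  ** P3@[12:12]
i=13 'b': node 13→12 (via fail)
i=14 'b': node 12→12 (via fail)
i=15 'b': node 12→12 (via fail)
i=16 'a': node 12→13  ** P3@[16:16]
i=17 'a': node 13→14  ** P3@[17:17]
i=18 'b': node 14→15
i=19 'c': node 15→16  ** P4@[15:19]
i=20 'c': node 16→11 (via fail)  ** P2@[19:20]
i=21 'd': node 11→17 (via fail)
i=22 'c': node 17→18
i=23 'c': node 18→19  ** P2@[22:23]
i=24 'd': node 19→17 (via fail)
i=25 'c': node 17→18
i=26 'c': node 18→19  ** P2@[25:26]
i=27 'b': node 19→20  ** P5@[24:27]
i=28 'd': node 20→17 (via fail)
i=29 'c': node 17→18
i=30 'c': node 18→19  ** P2@[29:30]
i=31 'b': node 19→20  ** P5@[28:31]
i=32 'a': node 20→13 (via fail)  ** P3@[32:32]
i=33 'c': node 13→6 (via fail)
i=34 'b': node 6→7
i=35 'd': node 7→8
i=36 'b': node 8→9  ** P1@[32:36],P6@[35:36]
i=37 'a': node 9→13 (via fail)  ** P3@[37:37]
i=38 'd': node 13→2 (via fail)
i=39 'b': node 2→3  ** P6@[38:39]
i=40 'c': node 3→10 (via fail)
i=41 'a': node 10→1 (via fail)  ** P3@[41:41]
i=42 'c': node 1→6
i=43 'b': node 6→7
i=44 'd': node 7→8
i=45 'b': node 8→9  ** P1@[41:45],P6@[44:45]
i=46 'b': node 9→12 (via fail)
i=47 'a': node 12→13  ** P3@[47:47]
i=48 'a': node 13→14  ** P3@[48:48]
i=49 'b': node 14→15
i=50 'c': node 15→16  ** P4@[46:50]
i=51 'b': node 16→12 (via fail)
i=52 'a': node 12→13  ** P3@[52:52]
i=53 'd': node 13→2 (via fail)
i=54 'a': node 2→1 (via fail)  ** P3@[54:54]
i=55 'a': node 1→1 (via fail)  ** P3@[55:55]
i=56 'c': node 1→6
i=57 'a': node 6→1 (via fail)  ** P3@[57:57]
i=58 'd': node 1→2

Result: [[1,2],[2,2],[3,3],[7,6],[10,2],[11,5],[12,3],[16,3],[17,3],[19,4],[20,2],[23,2],[26,2],[27,5],[30,2],[31,5],[32,3],[36,1],[36,6],[37,3],[39,6],[41,3],[45,1],[45,6],[47,3],[48,3],[50,4],[52,3],[54,3],[55,3],[57,3]]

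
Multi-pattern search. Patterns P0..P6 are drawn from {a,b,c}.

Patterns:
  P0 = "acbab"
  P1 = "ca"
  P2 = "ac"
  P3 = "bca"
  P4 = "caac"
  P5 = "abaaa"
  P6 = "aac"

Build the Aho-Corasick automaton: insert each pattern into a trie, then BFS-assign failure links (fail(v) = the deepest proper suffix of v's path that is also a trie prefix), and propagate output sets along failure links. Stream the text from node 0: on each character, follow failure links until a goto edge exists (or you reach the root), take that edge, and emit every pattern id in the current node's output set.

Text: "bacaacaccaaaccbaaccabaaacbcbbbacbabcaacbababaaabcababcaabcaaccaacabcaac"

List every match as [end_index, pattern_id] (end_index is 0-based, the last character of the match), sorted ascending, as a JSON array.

Construct AC machine:
Trie (insert patterns):
  n0 'ε': a→1 b→8 c→6
  n1 'a': a→17 b→13 c→2
  n2 'ac': b→3  ←P2
  n3 'acb': a→4
  n4 'acba': b→5
  n5 'acbab': ·  ←P0
  n6 'c': a→7
  n7 'ca': a→11  ←P1
  n8 'b': c→9
  n9 'bc': a→10
  n10 'bca': ·  ←P3
  n11 'caa': c→12
  n12 'caac': ·  ←P4
  n13 'ab': a→14
  n14 'aba': a→15
  n15 'abaa': a→16
  n16 'abaaa': ·  ←P5
  n17 'aa': c→18
  n18 'aac': ·  ←P6

BFS fail/out derivation:
  n1('a'): parent n0 fail=0; on 'a' 0 → fail=0;  out ∅∪∅=∅
  n6('c'): parent n0 fail=0; on 'c' 0 → fail=0;  out ∅∪∅=∅
  n8('b'): parent n0 fail=0; on 'b' 0 → fail=0;  out ∅∪∅=∅
  n2('ac'): parent n1 fail=0; on 'c' 0 → fail=6;  out {2}∪∅={2}
  n7('ca'): parent n6 fail=0; on 'a' 0 → fail=1;  out {1}∪∅={1}
  n9('bc'): parent n8 fail=0; on 'c' 0 → fail=6;  out ∅∪∅=∅
  n13('ab'): parent n1 fail=0; on 'b' 0 → fail=8;  out ∅∪∅=∅
  n17('aa'): parent n1 fail=0; on 'a' 0 → fail=1;  out ∅∪∅=∅
  n3('acb'): parent n2 fail=6; on 'b' 6→0 → fail=8;  out ∅∪∅=∅
  n10('bca'): parent n9 fail=6; on 'a' 6 → fail=7;  out {3}∪{1}={1,3}
  n11('caa'): parent n7 fail=1; on 'a' 1 → fail=17;  out ∅∪∅=∅
  n14('aba'): parent n13 fail=8; on 'a' 8→0 → fail=1;  out ∅∪∅=∅
  n18('aac'): parent n17 fail=1; on 'c' 1 → fail=2;  out {6}∪{2}={2,6}
  n4('acba'): parent n3 fail=8; on 'a' 8→0 → fail=1;  out ∅∪∅=∅
  n12('caac'): parent n11 fail=17; on 'c' 17 → fail=18;  out {4}∪{2,6}={2,4,6}
  n15('abaa'): parent n14 fail=1; on 'a' 1 → fail=17;  out ∅∪∅=∅
  n5('acbab'): parent n4 fail=1; on 'b' 1 → fail=13;  out {0}∪∅={0}
  n16('abaaa'): parent n15 fail=17; on 'a' 17→1 → fail=17;  out {5}∪∅={5}

Scan:
[0] read 'b'  n0⇒n8
[1] read 'a'  n8⇒n1 (via fail)
[2] read 'c'  n1⇒n2  ** P2@[1:2]
[3] read 'a'  n2⇒n7 (via fail)  ** P1@[2:3]
[4] read 'a'  n7⇒n11
[5] read 'c'  n11⇒n12  ** P2@[4:5],P4@[2:5],P6@[3:5]
[6] read 'a'  n12⇒n7 (via fail)  ** P1@[5:6]
[7] read 'c'  n7⇒n2 (via fail)  ** P2@[6:7]
[8] read 'c'  n2⇒n6 (via fail)
[9] read 'a'  n6⇒n7  ** P1@[8:9]
[10] read 'a'  n7⇒n11
[11] read 'a'  n11⇒n17 (via fail)
[12] read 'c'  n17⇒n18  ** P2@[11:12],P6@[10:12]
[13] read 'c'  n18⇒n6 (via fail)
[14] read 'b'  n6⇒n8 (via fail)
[15] read 'a'  n8⇒n1 (via fail)
[16] read 'a'  n1⇒n17
[17] read 'c'  n17⇒n18  ** P2@[16:17],P6@[15:17]
[18] read 'c'  n18⇒n6 (via fail)
[19] read 'a'  n6⇒n7  ** P1@[18:19]
[20] read 'b'  n7⇒n13 (via fail)
[21] read 'a'  n13⇒n14
[22] read 'a'  n14⇒n15
[23] read 'a'  n15⇒n16  ** P5@[19:23]
[24] read 'c'  n16⇒n18 (via fail)  ** P2@[23:24],P6@[22:24]
[25] read 'b'  n18⇒n3 (via fail)
[26] read 'c'  n3⇒n9 (via fail)
[27] read 'b'  n9⇒n8 (via fail)
[28] read 'b'  n8⇒n8 (via fail)
[29] read 'b'  n8⇒n8 (via fail)
[30] read 'a'  n8⇒n1 (via fail)
[31] read 'c'  n1⇒n2  ** P2@[30:31]
[32] read 'b'  n2⇒n3
[33] read 'a'  n3⇒n4
[34] read 'b'  n4⇒n5  ** P0@[30:34]
[35] read 'c'  n5⇒n9 (via fail)
[36] read 'a'  n9⇒n10  ** P1@[35:36],P3@[34:36]
[37] read 'a'  n10⇒n11 (via fail)
[38] read 'c'  n11⇒n12  ** P2@[37:38],P4@[35:38],P6@[36:38]
[39] read 'b'  n12⇒n3 (via fail)
[40] read 'a'  n3⇒n4
[41] read 'b'  n4⇒n5  ** P0@[37:41]
[42] read 'a'  n5⇒n14 (via fail)
[43] read 'b'  n14⇒n13 (via fail)
[44] read 'a'  n13⇒n14
[45] read 'a'  n14⇒n15
[46] read 'a'  n15⇒n16  ** P5@[42:46]
[47] read 'b'  n16⇒n13 (via fail)
[48] read 'c'  n13⇒n9 (via fail)
[49] read 'a'  n9⇒n10  ** P1@[48:49],P3@[47:49]
[50] read 'b'  n10⇒n13 (via fail)
[51] read 'a'  n13⇒n14
[52] read 'b'  n14⇒n13 (via fail)
[53] read 'c'  n13⇒n9 (via fail)
[54] read 'a'  n9⇒n10  ** P1@[53:54],P3@[52:54]
[55] read 'a'  n10⇒n11 (via fail)
[56] read 'b'  n11⇒n13 (via fail)
[57] read 'c'  n13⇒n9 (via fail)
[58] read 'a'  n9⇒n10  ** P1@[57:58],P3@[56:58]
[59] read 'a'  n10⇒n11 (via fail)
[60] read 'c'  n11⇒n12  ** P2@[59:60],P4@[57:60],P6@[58:60]
[61] read 'c'  n12⇒n6 (via fail)
[62] read 'a'  n6⇒n7  ** P1@[61:62]
[63] read 'a'  n7⇒n11
[64] read 'c'  n11⇒n12  ** P2@[63:64],P4@[61:64],P6@[62:64]
[65] read 'a'  n12⇒n7 (via fail)  ** P1@[64:65]
[66] read 'b'  n7⇒n13 (via fail)
[67] read 'c'  n13⇒n9 (via fail)
[68] read 'a'  n9⇒n10  ** P1@[67:68],P3@[66:68]
[69] read 'a'  n10⇒n11 (via fail)
[70] read 'c'  n11⇒n12  ** P2@[69:70],P4@[67:70],P6@[68:70]

All matches (sorted): [[2,2],[3,1],[5,2],[5,4],[5,6],[6,1],[7,2],[9,1],[12,2],[12,6],[17,2],[17,6],[19,1],[23,5],[24,2],[24,6],[31,2],[34,0],[36,1],[36,3],[38,2],[38,4],[38,6],[41,0],[46,5],[49,1],[49,3],[54,1],[54,3],[58,1],[58,3],[60,2],[60,4],[60,6],[62,1],[64,2],[64,4],[64,6],[65,1],[68,1],[68,3],[70,2],[70,4],[70,6]]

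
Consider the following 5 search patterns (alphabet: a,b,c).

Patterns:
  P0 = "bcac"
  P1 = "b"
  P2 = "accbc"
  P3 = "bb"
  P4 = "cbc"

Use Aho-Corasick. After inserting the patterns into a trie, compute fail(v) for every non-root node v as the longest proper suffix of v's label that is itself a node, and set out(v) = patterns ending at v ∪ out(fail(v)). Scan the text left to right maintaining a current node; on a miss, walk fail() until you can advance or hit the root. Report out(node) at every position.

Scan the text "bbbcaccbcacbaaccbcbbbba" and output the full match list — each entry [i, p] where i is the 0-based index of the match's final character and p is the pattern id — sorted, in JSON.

Build:
Trie nodes:
  n0 'ε': a→5 b→1 c→11
  n1 'b': b→10 c→2  ←P1
  n2 'bc': a→3
  n3 'bca': c→4
  n4 'bcac': ·  ←P0
  n5 'a': c→6
  n6 'ac': c→7
  n7 'acc': b→8
  n8 'accb': c→9
  n9 'accbc': ·  ←P2
  n10 'bb': ·  ←P3
  n11 'c': b→12
  n12 'cb': c→13
  n13 'cbc': ·  ←P4

Failure links (BFS by depth):
  fail(1) 'b': from fail(0)=0 chase 'b': 0 ⇒ 0;  out={1}∪out(0)={1}
  fail(5) 'a': from fail(0)=0 chase 'a': 0 ⇒ 0;  out=∅∪out(0)=∅
  fail(11) 'c': from fail(0)=0 chase 'c': 0 ⇒ 0;  out=∅∪out(0)=∅
  fail(2) 'bc': from fail(1)=0 chase 'c': 0 ⇒ 11;  out=∅∪out(11)=∅
  fail(6) 'ac': from fail(5)=0 chase 'c': 0 ⇒ 11;  out=∅∪out(11)=∅
  fail(10) 'bb': from fail(1)=0 chase 'b': 0 ⇒ 1;  out={3}∪out(1)={1,3}
  fail(12) 'cb': from fail(11)=0 chase 'b': 0 ⇒ 1;  out=∅∪out(1)={1}
  fail(3) 'bca': from fail(2)=11 chase 'a': 11→0 ⇒ 5;  out=∅∪out(5)=∅
  fail(7) 'acc': from fail(6)=11 chase 'c': 11→0 ⇒ 11;  out=∅∪out(11)=∅
  fail(13) 'cbc': from fail(12)=1 chase 'c': 1 ⇒ 2;  out={4}∪out(2)={4}
  fail(4) 'bcac': from fail(3)=5 chase 'c': 5 ⇒ 6;  out={0}∪out(6)={0}
  fail(8) 'accb': from fail(7)=11 chase 'b': 11 ⇒ 12;  out=∅∪out(12)={1}
  fail(9) 'accbc': from fail(8)=12 chase 'c': 12 ⇒ 13;  out={2}∪out(13)={2,4}

Run:
pos 0 'b': at 1  ** P1@[0:0]
pos 1 'b': at 10  ** P1@[1:1],P3@[0:1]
pos 2 'b': at 10 (fail-walked)  ** P1@[2:2],P3@[1:2]
pos 3 'c': at 2 (fail-walked)
pos 4 'a': at 3
pos 5 'c': at 4  ** P0@[2:5]
pos 6 'c': at 7 (fail-walked)
pos 7 'b': at 8  ** P1@[7:7]
pos 8 'c': at 9  ** P2@[4:8],P4@[6:8]
pos 9 'a': at 3 (fail-walked)
pos 10 'c': at 4  ** P0@[7:10]
pos 11 'b': at 12 (fail-walked)  ** P1@[11:11]
pos 12 'a': at 5 (fail-walked)
pos 13 'a': at 5 (fail-walked)
pos 14 'c': at 6
pos 15 'c': at 7
pos 16 'b': at 8  ** P1@[16:16]
pos 17 'c': at 9  ** P2@[13:17],P4@[15:17]
pos 18 'b': at 12 (fail-walked)  ** P1@[18:18]
pos 19 'b': at 10 (fail-walked)  ** P1@[19:19],P3@[18:19]
pos 20 'b': at 10 (fail-walked)  ** P1@[20:20],P3@[19:20]
pos 21 'b': at 10 (fail-walked)  ** P1@[21:21],P3@[20:21]
pos 22 'a': at 5 (fail-walked)

Matches: [[0,1],[1,1],[1,3],[2,1],[2,3],[5,0],[7,1],[8,2],[8,4],[10,0],[11,1],[16,1],[17,2],[17,4],[18,1],[19,1],[19,3],[20,1],[20,3],[21,1],[21,3]]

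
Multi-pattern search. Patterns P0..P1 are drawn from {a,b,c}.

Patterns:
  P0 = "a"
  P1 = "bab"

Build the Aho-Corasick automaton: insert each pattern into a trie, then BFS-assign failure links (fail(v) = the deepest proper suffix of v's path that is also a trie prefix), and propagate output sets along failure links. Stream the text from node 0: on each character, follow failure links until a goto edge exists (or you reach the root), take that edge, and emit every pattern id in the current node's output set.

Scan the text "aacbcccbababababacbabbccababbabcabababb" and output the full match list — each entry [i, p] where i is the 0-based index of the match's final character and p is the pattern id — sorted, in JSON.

Construct AC machine:
Trie nodes:
  n0 'ε': a→1 b→2
  n1 'a': ·  ←P0
  n2 'b': a→3
  n3 'ba': b→4
  n4 'bab': ·  ←P1

BFS fail/out derivation:
  n1('a'): parent n0 fail=0; on 'a' 0 → fail=0;  out {0}∪∅={0}
  n2('b'): parent n0 fail=0; on 'b' 0 → fail=0;  out ∅∪∅=∅
  n3('ba'): parent n2 fail=0; on 'a' 0 → fail=1;  out ∅∪{0}={0}
  n4('bab'): parent n3 fail=1; on 'b' 1→0 → fail=2;  out {1}∪∅={1}

Run:
[0] read 'a'  n0⇒n1  → match P0@[0:0]
[1] read 'a'  n1⇒n1 ·f  → match P0@[1:1]
[2] read 'c'  n1⇒n0 ·f
[3] read 'b'  n0⇒n2
[4] read 'c'  n2⇒n0 ·f
[5] read 'c'  n0⇒n0
[6] read 'c'  n0⇒n0
[7] read 'b'  n0⇒n2
[8] read 'a'  n2⇒n3  → match P0@[8:8]
[9] read 'b'  n3⇒n4  → match P1@[7:9]
[10] read 'a'  n4⇒n3 ·f  → match P0@[10:10]
[11] read 'b'  n3⇒n4  → match P1@[9:11]
[12] read 'a'  n4⇒n3 ·f  → match P0@[12:12]
[13] read 'b'  n3⇒n4  → match P1@[11:13]
[14] read 'a'  n4⇒n3 ·f  → match P0@[14:14]
[15] read 'b'  n3⇒n4  → match P1@[13:15]
[16] read 'a'  n4⇒n3 ·f  → match P0@[16:16]
[17] read 'c'  n3⇒n0 ·f
[18] read 'b'  n0⇒n2
[19] read 'a'  n2⇒n3  → match P0@[19:19]
[20] read 'b'  n3⇒n4  → match P1@[18:20]
[21] read 'b'  n4⇒n2 ·f
[22] read 'c'  n2⇒n0 ·f
[23] read 'c'  n0⇒n0
[24] read 'a'  n0⇒n1  → match P0@[24:24]
[25] read 'b'  n1⇒n2 ·f
[26] read 'a'  n2⇒n3  → match P0@[26:26]
[27] read 'b'  n3⇒n4  → match P1@[25:27]
[28] read 'b'  n4⇒n2 ·f
[29] read 'a'  n2⇒n3  → match P0@[29:29]
[30] read 'b'  n3⇒n4  → match P1@[28:30]
[31] read 'c'  n4⇒n0 ·f
[32] read 'a'  n0⇒n1  → match P0@[32:32]
[33] read 'b'  n1⇒n2 ·f
[34] read 'a'  n2⇒n3  → match P0@[34:34]
[35] read 'b'  n3⇒n4  → match P1@[33:35]
[36] read 'a'  n4⇒n3 ·f  → match P0@[36:36]
[37] read 'b'  n3⇒n4  → match P1@[35:37]
[38] read 'b'  n4⇒n2 ·f

Result: [[0,0],[1,0],[8,0],[9,1],[10,0],[11,1],[12,0],[13,1],[14,0],[15,1],[16,0],[19,0],[20,1],[24,0],[26,0],[27,1],[29,0],[30,1],[32,0],[34,0],[35,1],[36,0],[37,1]]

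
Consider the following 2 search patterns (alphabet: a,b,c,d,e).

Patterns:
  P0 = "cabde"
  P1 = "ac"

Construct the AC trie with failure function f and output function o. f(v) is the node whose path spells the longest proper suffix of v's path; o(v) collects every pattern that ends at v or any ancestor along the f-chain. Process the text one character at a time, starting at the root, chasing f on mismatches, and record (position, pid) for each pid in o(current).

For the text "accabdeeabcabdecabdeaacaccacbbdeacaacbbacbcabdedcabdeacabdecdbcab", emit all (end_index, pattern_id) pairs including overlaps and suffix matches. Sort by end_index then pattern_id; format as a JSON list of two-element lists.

Construct AC machine:
Trie (insert patterns):
  0='ε' goto a→6 c→1
  1='c' goto a→2
  2='ca' goto b→3
  3='cab' goto d→4
  4='cabd' goto e→5
  5='cabde' goto ·  ←P0
  6='a' goto c→7
  7='ac' goto ·  ←P1

Failure links (BFS by depth):
  n1('c'): parent n0 fail=0; on 'c' 0 → fail=0;  out ∅∪∅=∅
  n6('a'): parent n0 fail=0; on 'a' 0 → fail=0;  out ∅∪∅=∅
  n2('ca'): parent n1 fail=0; on 'a' 0 → fail=6;  out ∅∪∅=∅
  n7('ac'): parent n6 fail=0; on 'c' 0 → fail=1;  out {1}∪∅={1}
  n3('cab'): parent n2 fail=6; on 'b' 6→0 → fail=0;  out ∅∪∅=∅
  n4('cabd'): parent n3 fail=0; on 'd' 0 → fail=0;  out ∅∪∅=∅
  n5('cabde'): parent n4 fail=0; on 'e' 0 → fail=0;  out {0}∪∅={0}

Scan:
pos 0 'a': at 6
pos 1 'c': at 7  → match P1@[0:1]
pos 2 'c': at 1 (via fail)
pos 3 'a': at 2
pos 4 'b': at 3
pos 5 'd': at 4
pos 6 'e': at 5  → match P0@[2:6]
pos 7 'e': at 0 (via fail)
pos 8 'a': at 6
pos 9 'b': at 0 (via fail)
pos 10 'c': at 1
pos 11 'a': at 2
pos 12 'b': at 3
pos 13 'd': at 4
pos 14 'e': at 5  → match P0@[10:14]
pos 15 'c': at 1 (via fail)
pos 16 'a': at 2
pos 17 'b': at 3
pos 18 'd': at 4
pos 19 'e': at 5  → match P0@[15:19]
pos 20 'a': at 6 (via fail)
pos 21 'a': at 6 (via fail)
pos 22 'c': at 7  → match P1@[21:22]
pos 23 'a': at 2 (via fail)
pos 24 'c': at 7 (via fail)  → match P1@[23:24]
pos 25 'c': at 1 (via fail)
pos 26 'a': at 2
pos 27 'c': at 7 (via fail)  → match P1@[26:27]
pos 28 'b': at 0 (via fail)
pos 29 'b': at 0
pos 30 'd': at 0
pos 31 'e': at 0
pos 32 'a': at 6
pos 33 'c': at 7  → match P1@[32:33]
pos 34 'a': at 2 (via fail)
pos 35 'a': at 6 (via fail)
pos 36 'c': at 7  → match P1@[35:36]
pos 37 'b': at 0 (via fail)
pos 38 'b': at 0
pos 39 'a': at 6
pos 40 'c': at 7  → match P1@[39:40]
pos 41 'b': at 0 (via fail)
pos 42 'c': at 1
pos 43 'a': at 2
pos 44 'b': at 3
pos 45 'd': at 4
pos 46 'e': at 5  → match P0@[42:46]
pos 47 'd': at 0 (via fail)
pos 48 'c': at 1
pos 49 'a': at 2
pos 50 'b': at 3
pos 51 'd': at 4
pos 52 'e': at 5  → match P0@[48:52]
pos 53 'a': at 6 (via fail)
pos 54 'c': at 7  → match P1@[53:54]
pos 55 'a': at 2 (via fail)
pos 56 'b': at 3
pos 57 'd': at 4
pos 58 'e': at 5  → match P0@[54:58]
pos 59 'c': at 1 (via fail)
pos 60 'd': at 0 (via fail)
pos 61 'b': at 0
pos 62 'c': at 1
pos 63 'a': at 2
pos 64 'b': at 3

Result: [[1,1],[6,0],[14,0],[19,0],[22,1],[24,1],[27,1],[33,1],[36,1],[40,1],[46,0],[52,0],[54,1],[58,0]]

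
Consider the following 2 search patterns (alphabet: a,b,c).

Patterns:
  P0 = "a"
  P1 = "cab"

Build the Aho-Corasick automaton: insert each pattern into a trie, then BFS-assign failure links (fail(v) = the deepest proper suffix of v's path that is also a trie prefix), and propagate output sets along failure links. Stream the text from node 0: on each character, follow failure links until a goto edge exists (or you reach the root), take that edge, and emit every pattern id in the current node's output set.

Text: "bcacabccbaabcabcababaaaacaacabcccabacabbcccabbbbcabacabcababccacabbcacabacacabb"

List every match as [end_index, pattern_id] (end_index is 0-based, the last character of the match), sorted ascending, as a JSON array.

Construct AC machine:
Trie (insert patterns):
  0='ε' goto a→1 c→2
  1='a' goto ·  ←P0
  2='c' goto a→3
  3='ca' goto b→4
  4='cab' goto ·  ←P1

Failure links (BFS by depth):
  n1('a'): parent n0 fail=0; on 'a' 0 → fail=0;  out {0}∪∅={0}
  n2('c'): parent n0 fail=0; on 'c' 0 → fail=0;  out ∅∪∅=∅
  n3('ca'): parent n2 fail=0; on 'a' 0 → fail=1;  out ∅∪{0}={0}
  n4('cab'): parent n3 fail=1; on 'b' 1→0 → fail=0;  out {1}∪∅={1}

Scan:
[0] read 'b'  n0⇒n0
[1] read 'c'  n0⇒n2
[2] read 'a'  n2⇒n3  emit P0@[2:2]
[3] read 'c'  n3⇒n2 ·f
[4] read 'a'  n2⇒n3  emit P0@[4:4]
[5] read 'b'  n3⇒n4  emit P1@[3:5]
[6] read 'c'  n4⇒n2 ·f
[7] read 'c'  n2⇒n2 ·f
[8] read 'b'  n2⇒n0 ·f
[9] read 'a'  n0⇒n1  emit P0@[9:9]
[10] read 'a'  n1⇒n1 ·f  emit P0@[10:10]
[11] read 'b'  n1⇒n0 ·f
[12] read 'c'  n0⇒n2
[13] read 'a'  n2⇒n3  emit P0@[13:13]
[14] read 'b'  n3⇒n4  emit P1@[12:14]
[15] read 'c'  n4⇒n2 ·f
[16] read 'a'  n2⇒n3  emit P0@[16:16]
[17] read 'b'  n3⇒n4  emit P1@[15:17]
[18] read 'a'  n4⇒n1 ·f  emit P0@[18:18]
[19] read 'b'  n1⇒n0 ·f
[20] read 'a'  n0⇒n1  emit P0@[20:20]
[21] read 'a'  n1⇒n1 ·f  emit P0@[21:21]
[22] read 'a'  n1⇒n1 ·f  emit P0@[22:22]
[23] read 'a'  n1⇒n1 ·f  emit P0@[23:23]
[24] read 'c'  n1⇒n2 ·f
[25] read 'a'  n2⇒n3  emit P0@[25:25]
[26] read 'a'  n3⇒n1 ·f  emit P0@[26:26]
[27] read 'c'  n1⇒n2 ·f
[28] read 'a'  n2⇒n3  emit P0@[28:28]
[29] read 'b'  n3⇒n4  emit P1@[27:29]
[30] read 'c'  n4⇒n2 ·f
[31] read 'c'  n2⇒n2 ·f
[32] read 'c'  n2⇒n2 ·f
[33] read 'a'  n2⇒n3  emit P0@[33:33]
[34] read 'b'  n3⇒n4  emit P1@[32:34]
[35] read 'a'  n4⇒n1 ·f  emit P0@[35:35]
[36] read 'c'  n1⇒n2 ·f
[37] read 'a'  n2⇒n3  emit P0@[37:37]
[38] read 'b'  n3⇒n4  emit P1@[36:38]
[39] read 'b'  n4⇒n0 ·f
[40] read 'c'  n0⇒n2
[41] read 'c'  n2⇒n2 ·f
[42] read 'c'  n2⇒n2 ·f
[43] read 'a'  n2⇒n3  emit P0@[43:43]
[44] read 'b'  n3⇒n4  emit P1@[42:44]
[45] read 'b'  n4⇒n0 ·f
[46] read 'b'  n0⇒n0
[47] read 'b'  n0⇒n0
[48] read 'c'  n0⇒n2
[49] read 'a'  n2⇒n3  emit P0@[49:49]
[50] read 'b'  n3⇒n4  emit P1@[48:50]
[51] read 'a'  n4⇒n1 ·f  emit P0@[51:51]
[52] read 'c'  n1⇒n2 ·f
[53] read 'a'  n2⇒n3  emit P0@[53:53]
[54] read 'b'  n3⇒n4  emit P1@[52:54]
[55] read 'c'  n4⇒n2 ·f
[56] read 'a'  n2⇒n3  emit P0@[56:56]
[57] read 'b'  n3⇒n4  emit P1@[55:57]
[58] read 'a'  n4⇒n1 ·f  emit P0@[58:58]
[59] read 'b'  n1⇒n0 ·f
[60] read 'c'  n0⇒n2
[61] read 'c'  n2⇒n2 ·f
[62] read 'a'  n2⇒n3  emit P0@[62:62]
[63] read 'c'  n3⇒n2 ·f
[64] read 'a'  n2⇒n3  emit P0@[64:64]
[65] read 'b'  n3⇒n4  emit P1@[63:65]
[66] read 'b'  n4⇒n0 ·f
[67] read 'c'  n0⇒n2
[68] read 'a'  n2⇒n3  emit P0@[68:68]
[69] read 'c'  n3⇒n2 ·f
[70] read 'a'  n2⇒n3  emit P0@[70:70]
[71] read 'b'  n3⇒n4  emit P1@[69:71]
[72] read 'a'  n4⇒n1 ·f  emit P0@[72:72]
[73] read 'c'  n1⇒n2 ·f
[74] read 'a'  n2⇒n3  emit P0@[74:74]
[75] read 'c'  n3⇒n2 ·f
[76] read 'a'  n2⇒n3  emit P0@[76:76]
[77] read 'b'  n3⇒n4  emit P1@[75:77]
[78] read 'b'  n4⇒n0 ·f

All matches (sorted): [[2,0],[4,0],[5,1],[9,0],[10,0],[13,0],[14,1],[16,0],[17,1],[18,0],[20,0],[21,0],[22,0],[23,0],[25,0],[26,0],[28,0],[29,1],[33,0],[34,1],[35,0],[37,0],[38,1],[43,0],[44,1],[49,0],[50,1],[51,0],[53,0],[54,1],[56,0],[57,1],[58,0],[62,0],[64,0],[65,1],[68,0],[70,0],[71,1],[72,0],[74,0],[76,0],[77,1]]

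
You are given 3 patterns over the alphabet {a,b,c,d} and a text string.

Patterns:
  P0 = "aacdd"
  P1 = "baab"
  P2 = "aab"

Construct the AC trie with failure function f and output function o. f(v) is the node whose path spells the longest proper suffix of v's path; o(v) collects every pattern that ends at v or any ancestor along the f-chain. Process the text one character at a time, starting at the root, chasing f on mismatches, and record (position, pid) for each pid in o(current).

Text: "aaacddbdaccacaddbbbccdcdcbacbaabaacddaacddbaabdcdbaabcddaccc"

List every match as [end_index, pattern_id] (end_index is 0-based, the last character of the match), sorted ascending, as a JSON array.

Build automaton:
Trie nodes:
  n0 'ε': a→1 b→6
  n1 'a': a→2
  n2 'aa': b→10 c→3
  n3 'aac': d→4
  n4 'aacd': d→5
  n5 'aacdd': ·  ←P0
  n6 'b': a→7
  n7 'ba': a→8
  n8 'baa': b→9
  n9 'baab': ·  ←P1
  n10 'aab': ·  ←P2

BFS fail/out derivation:
  fail(1) 'a': from fail(0)=0 chase 'a': 0 ⇒ 0;  out=∅∪out(0)=∅
  fail(6) 'b': from fail(0)=0 chase 'b': 0 ⇒ 0;  out=∅∪out(0)=∅
  fail(2) 'aa': from fail(1)=0 chase 'a': 0 ⇒ 1;  out=∅∪out(1)=∅
  fail(7) 'ba': from fail(6)=0 chase 'a': 0 ⇒ 1;  out=∅∪out(1)=∅
  fail(3) 'aac': from fail(2)=1 chase 'c': 1→0 ⇒ 0;  out=∅∪out(0)=∅
  fail(8) 'baa': from fail(7)=1 chase 'a': 1 ⇒ 2;  out=∅∪out(2)=∅
  fail(10) 'aab': from fail(2)=1 chase 'b': 1→0 ⇒ 6;  out={2}∪out(6)={2}
  fail(4) 'aacd': from fail(3)=0 chase 'd': 0 ⇒ 0;  out=∅∪out(0)=∅
  fail(9) 'baab': from fail(8)=2 chase 'b': 2 ⇒ 10;  out={1}∪out(10)={1,2}
  fail(5) 'aacdd': from fail(4)=0 chase 'd': 0 ⇒ 0;  out={0}∪out(0)={0}

Run:
i=0 'a': node 0→1
i=1 'a': node 1→2
i=2 'a': node 2→2 (fail-walked)
i=3 'c': node 2→3
i=4 'd': node 3→4
i=5 'd': node 4→5  → match P0@[1:5]
i=6 'b': node 5→6 (fail-walked)
i=7 'd': node 6→0 (fail-walked)
i=8 'a': node 0→1
i=9 'c': node 1→0 (fail-walked)
i=10 'c': node 0→0
i=11 'a': node 0→1
i=12 'c': node 1→0 (fail-walked)
i=13 'a': node 0→1
i=14 'd': node 1→0 (fail-walked)
i=15 'd': node 0→0
i=16 'b': node 0→6
i=17 'b': node 6→6 (fail-walked)
i=18 'b': node 6→6 (fail-walked)
i=19 'c': node 6→0 (fail-walked)
i=20 'c': node 0→0
i=21 'd': node 0→0
i=22 'c': node 0→0
i=23 'd': node 0→0
i=24 'c': node 0→0
i=25 'b': node 0→6
i=26 'a': node 6→7
i=27 'c': node 7→0 (fail-walked)
i=28 'b': node 0→6
i=29 'a': node 6→7
i=30 'a': node 7→8
i=31 'b': node 8→9  → match P1@[28:31],P2@[29:31]
i=32 'a': node 9→7 (fail-walked)
i=33 'a': node 7→8
i=34 'c': node 8→3 (fail-walked)
i=35 'd': node 3→4
i=36 'd': node 4→5  → match P0@[32:36]
i=37 'a': node 5→1 (fail-walked)
i=38 'a': node 1→2
i=39 'c': node 2→3
i=40 'd': node 3→4
i=41 'd': node 4→5  → match P0@[37:41]
i=42 'b': node 5→6 (fail-walked)
i=43 'a': node 6→7
i=44 'a': node 7→8
i=45 'b': node 8→9  → match P1@[42:45],P2@[43:45]
i=46 'd': node 9→0 (fail-walked)
i=47 'c': node 0→0
i=48 'd': node 0→0
i=49 'b': node 0→6
i=50 'a': node 6→7
i=51 'a': node 7→8
i=52 'b': node 8→9  → match P1@[49:52],P2@[50:52]
i=53 'c': node 9→0 (fail-walked)
i=54 'd': node 0→0
i=55 'd': node 0→0
i=56 'a': node 0→1
i=57 'c': node 1→0 (fail-walked)
i=58 'c': node 0→0
i=59 'c': node 0→0

Matches: [[5,0],[31,1],[31,2],[36,0],[41,0],[45,1],[45,2],[52,1],[52,2]]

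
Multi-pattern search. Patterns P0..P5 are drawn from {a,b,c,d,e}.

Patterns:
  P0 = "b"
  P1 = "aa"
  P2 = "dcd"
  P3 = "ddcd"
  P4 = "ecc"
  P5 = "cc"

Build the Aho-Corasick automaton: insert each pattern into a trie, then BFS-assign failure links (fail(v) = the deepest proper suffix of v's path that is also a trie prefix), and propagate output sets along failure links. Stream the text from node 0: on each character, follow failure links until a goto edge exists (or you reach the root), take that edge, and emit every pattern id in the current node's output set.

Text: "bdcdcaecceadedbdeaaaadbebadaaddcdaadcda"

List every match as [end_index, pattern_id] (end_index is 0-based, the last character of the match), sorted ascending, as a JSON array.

Construct AC machine:
Trie (insert patterns):
  n0 'ε': a→2 b→1 c→13 d→4 e→10
  n1 'b': ·  ←P0
  n2 'a': a→3
  n3 'aa': ·  ←P1
  n4 'd': c→5 d→7
  n5 'dc': d→6
  n6 'dcd': ·  ←P2
  n7 'dd': c→8
  n8 'ddc': d→9
  n9 'ddcd': ·  ←P3
  n10 'e': c→11
  n11 'ec': c→12
  n12 'ecc': ·  ←P4
  n13 'c': c→14
  n14 'cc': ·  ←P5

BFS fail/out derivation:
  fail(1) 'b': from fail(0)=0 chase 'b': 0 ⇒ 0;  out={0}∪out(0)={0}
  fail(2) 'a': from fail(0)=0 chase 'a': 0 ⇒ 0;  out=∅∪out(0)=∅
  fail(4) 'd': from fail(0)=0 chase 'd': 0 ⇒ 0;  out=∅∪out(0)=∅
  fail(10) 'e': from fail(0)=0 chase 'e': 0 ⇒ 0;  out=∅∪out(0)=∅
  fail(13) 'c': from fail(0)=0 chase 'c': 0 ⇒ 0;  out=∅∪out(0)=∅
  fail(3) 'aa': from fail(2)=0 chase 'a': 0 ⇒ 2;  out={1}∪out(2)={1}
  fail(5) 'dc': from fail(4)=0 chase 'c': 0 ⇒ 13;  out=∅∪out(13)=∅
  fail(7) 'dd': from fail(4)=0 chase 'd': 0 ⇒ 4;  out=∅∪out(4)=∅
  fail(11) 'ec': from fail(10)=0 chase 'c': 0 ⇒ 13;  out=∅∪out(13)=∅
  fail(14) 'cc': from fail(13)=0 chase 'c': 0 ⇒ 13;  out={5}∪out(13)={5}
  fail(6) 'dcd': from fail(5)=13 chase 'd': 13→0 ⇒ 4;  out={2}∪out(4)={2}
  fail(8) 'ddc': from fail(7)=4 chase 'c': 4 ⇒ 5;  out=∅∪out(5)=∅
  fail(12) 'ecc': from fail(11)=13 chase 'c': 13 ⇒ 14;  out={4}∪out(14)={4,5}
  fail(9) 'ddcd': from fail(8)=5 chase 'd': 5 ⇒ 6;  out={3}∪out(6)={2,3}

Run:
pos 0 'b': at 1  → match P0@[0:0]
pos 1 'd': at 4 (fail-walked)
pos 2 'c': at 5
pos 3 'd': at 6  → match P2@[1:3]
pos 4 'c': at 5 (fail-walked)
pos 5 'a': at 2 (fail-walked)
pos 6 'e': at 10 (fail-walked)
pos 7 'c': at 11
pos 8 'c': at 12  → match P4@[6:8],P5@[7:8]
pos 9 'e': at 10 (fail-walked)
pos 10 'a': at 2 (fail-walked)
pos 11 'd': at 4 (fail-walked)
pos 12 'e': at 10 (fail-walked)
pos 13 'd': at 4 (fail-walked)
pos 14 'b': at 1 (fail-walked)  → match P0@[14:14]
pos 15 'd': at 4 (fail-walked)
pos 16 'e': at 10 (fail-walked)
pos 17 'a': at 2 (fail-walked)
pos 18 'a': at 3  → match P1@[17:18]
pos 19 'a': at 3 (fail-walked)  → match P1@[18:19]
pos 20 'a': at 3 (fail-walked)  → match P1@[19:20]
pos 21 'd': at 4 (fail-walked)
pos 22 'b': at 1 (fail-walked)  → match P0@[22:22]
pos 23 'e': at 10 (fail-walked)
pos 24 'b': at 1 (fail-walked)  → match P0@[24:24]
pos 25 'a': at 2 (fail-walked)
pos 26 'd': at 4 (fail-walked)
pos 27 'a': at 2 (fail-walked)
pos 28 'a': at 3  → match P1@[27:28]
pos 29 'd': at 4 (fail-walked)
pos 30 'd': at 7
pos 31 'c': at 8
pos 32 'd': at 9  → match P2@[30:32],P3@[29:32]
pos 33 'a': at 2 (fail-walked)
pos 34 'a': at 3  → match P1@[33:34]
pos 35 'd': at 4 (fail-walked)
pos 36 'c': at 5
pos 37 'd': at 6  → match P2@[35:37]
pos 38 'a': at 2 (fail-walked)

All matches (sorted): [[0,0],[3,2],[8,4],[8,5],[14,0],[18,1],[19,1],[20,1],[22,0],[24,0],[28,1],[32,2],[32,3],[34,1],[37,2]]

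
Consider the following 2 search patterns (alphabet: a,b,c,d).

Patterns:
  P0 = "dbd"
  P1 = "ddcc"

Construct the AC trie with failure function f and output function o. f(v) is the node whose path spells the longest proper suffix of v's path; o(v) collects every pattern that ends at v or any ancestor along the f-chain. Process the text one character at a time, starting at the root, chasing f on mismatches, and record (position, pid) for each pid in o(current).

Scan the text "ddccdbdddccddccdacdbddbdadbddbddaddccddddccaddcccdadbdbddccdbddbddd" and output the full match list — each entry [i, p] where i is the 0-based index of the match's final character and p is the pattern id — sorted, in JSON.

Construct AC machine:
Trie (insert patterns):
  0='ε' goto d→1
  1='d' goto b→2 d→4
  2='db' goto d→3
  3='dbd' goto ·  [P0 ends]
  4='dd' goto c→5
  5='ddc' goto c→6
  6='ddcc' goto ·  [P1 ends]

Failure links (BFS by depth):
  n1('d'): parent n0 fail=0; on 'd' 0 → fail=0;  out ∅∪∅=∅
  n2('db'): parent n1 fail=0; on 'b' 0 → fail=0;  out ∅∪∅=∅
  n4('dd'): parent n1 fail=0; on 'd' 0 → fail=1;  out ∅∪∅=∅
  n3('dbd'): parent n2 fail=0; on 'd' 0 → fail=1;  out {0}∪∅={0}
  n5('ddc'): parent n4 fail=1; on 'c' 1→0 → fail=0;  out ∅∪∅=∅
  n6('ddcc'): parent n5 fail=0; on 'c' 0 → fail=0;  out {1}∪∅={1}

Scan:
[0] read 'd'  n0⇒n1
[1] read 'd'  n1⇒n4
[2] read 'c'  n4⇒n5
[3] read 'c'  n5⇒n6  ** P1@[0:3]
[4] read 'd'  n6⇒n1 (fail-walked)
[5] read 'b'  n1⇒n2
[6] read 'd'  n2⇒n3  ** P0@[4:6]
[7] read 'd'  n3⇒n4 (fail-walked)
[8] read 'd'  n4⇒n4 (fail-walked)
[9] read 'c'  n4⇒n5
[10] read 'c'  n5⇒n6  ** P1@[7:10]
[11] read 'd'  n6⇒n1 (fail-walked)
[12] read 'd'  n1⇒n4
[13] read 'c'  n4⇒n5
[14] read 'c'  n5⇒n6  ** P1@[11:14]
[15] read 'd'  n6⇒n1 (fail-walked)
[16] read 'a'  n1⇒n0 (fail-walked)
[17] read 'c'  n0⇒n0
[18] read 'd'  n0⇒n1
[19] read 'b'  n1⇒n2
[20] read 'd'  n2⇒n3  ** P0@[18:20]
[21] read 'd'  n3⇒n4 (fail-walked)
[22] read 'b'  n4⇒n2 (fail-walked)
[23] read 'd'  n2⇒n3  ** P0@[21:23]
[24] read 'a'  n3⇒n0 (fail-walked)
[25] read 'd'  n0⇒n1
[26] read 'b'  n1⇒n2
[27] read 'd'  n2⇒n3  ** P0@[25:27]
[28] read 'd'  n3⇒n4 (fail-walked)
[29] read 'b'  n4⇒n2 (fail-walked)
[30] read 'd'  n2⇒n3  ** P0@[28:30]
[31] read 'd'  n3⇒n4 (fail-walked)
[32] read 'a'  n4⇒n0 (fail-walked)
[33] read 'd'  n0⇒n1
[34] read 'd'  n1⇒n4
[35] read 'c'  n4⇒n5
[36] read 'c'  n5⇒n6  ** P1@[33:36]
[37] read 'd'  n6⇒n1 (fail-walked)
[38] read 'd'  n1⇒n4
[39] read 'd'  n4⇒n4 (fail-walked)
[40] read 'd'  n4⇒n4 (fail-walked)
[41] read 'c'  n4⇒n5
[42] read 'c'  n5⇒n6  ** P1@[39:42]
[43] read 'a'  n6⇒n0 (fail-walked)
[44] read 'd'  n0⇒n1
[45] read 'd'  n1⇒n4
[46] read 'c'  n4⇒n5
[47] read 'c'  n5⇒n6  ** P1@[44:47]
[48] read 'c'  n6⇒n0 (fail-walked)
[49] read 'd'  n0⇒n1
[50] read 'a'  n1⇒n0 (fail-walked)
[51] read 'd'  n0⇒n1
[52] read 'b'  n1⇒n2
[53] read 'd'  n2⇒n3  ** P0@[51:53]
[54] read 'b'  n3⇒n2 (fail-walked)
[55] read 'd'  n2⇒n3  ** P0@[53:55]
[56] read 'd'  n3⇒n4 (fail-walked)
[57] read 'c'  n4⇒n5
[58] read 'c'  n5⇒n6  ** P1@[55:58]
[59] read 'd'  n6⇒n1 (fail-walked)
[60] read 'b'  n1⇒n2
[61] read 'd'  n2⇒n3  ** P0@[59:61]
[62] read 'd'  n3⇒n4 (fail-walked)
[63] read 'b'  n4⇒n2 (fail-walked)
[64] read 'd'  n2⇒n3  ** P0@[62:64]
[65] read 'd'  n3⇒n4 (fail-walked)
[66] read 'd'  n4⇒n4 (fail-walked)

Result: [[3,1],[6,0],[10,1],[14,1],[20,0],[23,0],[27,0],[30,0],[36,1],[42,1],[47,1],[53,0],[55,0],[58,1],[61,0],[64,0]]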